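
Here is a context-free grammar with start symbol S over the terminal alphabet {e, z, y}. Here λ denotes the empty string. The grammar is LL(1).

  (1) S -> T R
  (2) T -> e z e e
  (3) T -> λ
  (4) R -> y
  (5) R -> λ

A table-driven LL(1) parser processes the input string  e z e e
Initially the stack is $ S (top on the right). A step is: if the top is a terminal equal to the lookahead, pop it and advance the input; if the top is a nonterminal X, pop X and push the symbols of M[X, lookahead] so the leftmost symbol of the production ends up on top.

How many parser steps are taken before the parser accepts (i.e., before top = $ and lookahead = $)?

     Stack        Input      Action
  1  $ S          e z e e $  expand S -> T R
  2  $ R T        e z e e $  expand T -> e z e e
  3  $ R e e z e  e z e e $  match e
  4  $ R e e z    z e e $    match z
  5  $ R e e      e e $      match e
  6  $ R e        e $        match e
  7  $ R          $          expand R -> λ
Accept reached after 7 steps.

7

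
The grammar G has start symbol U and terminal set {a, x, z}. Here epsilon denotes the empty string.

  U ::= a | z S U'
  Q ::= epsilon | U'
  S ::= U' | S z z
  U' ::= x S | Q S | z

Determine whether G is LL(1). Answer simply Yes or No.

FIRST(U) = {a, z}
FIRST(Q) = {epsilon, x, z}
FIRST(S) = {x, z}
FIRST(U') = {x, z}
FOLLOW(U) = {$}
FOLLOW(Q) = {x, z}
FOLLOW(S) = {$, x, z}
FOLLOW(U') = {$, x, z}
Cell M[Q, x] receives both Q ::= epsilon and Q ::= U' — the grammar is not LL(1).

No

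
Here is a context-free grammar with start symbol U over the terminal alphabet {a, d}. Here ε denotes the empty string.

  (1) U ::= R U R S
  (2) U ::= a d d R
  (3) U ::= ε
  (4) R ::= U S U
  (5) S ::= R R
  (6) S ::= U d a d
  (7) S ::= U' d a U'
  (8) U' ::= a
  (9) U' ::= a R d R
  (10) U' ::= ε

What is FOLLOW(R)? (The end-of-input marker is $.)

{$, a, d}

FIRST(U') = {ε, a}
FIRST(U) = {ε, a, d}  (via R U R S)
FIRST(R) = {a, d}  (via U S U)
FIRST(S) = {a, d}  (via R R, U d a d, U' d a U')
FOLLOW(U) includes $ since U is the start symbol.
FOLLOW(U): in U::=R U R S, U is followed by R S with FIRST {a, d}; in R::=U S U (occurrence 1), U is followed by S U with FIRST {a, d}; in R::=U S U (occurrence 2), the suffix after U is empty, so FOLLOW(U) ⊇ FOLLOW(R) = {$, a, d}; in S::=U d a d, U is followed by d a d with FIRST {d}. Thus FOLLOW(U) = {$, a, d}.
FOLLOW(R): in U::=R U R S (occurrence 1), R is followed by U R S with FIRST {a, d}; in U::=R U R S (occurrence 2), R is followed by S with FIRST {a, d}; in U::=a d d R, the suffix after R is empty, so FOLLOW(R) ⊇ FOLLOW(U) = {$, a, d}; in S::=R R (occurrence 1), R is followed by R with FIRST {a, d}; in S::=R R (occurrence 2), the suffix after R is empty, so FOLLOW(R) ⊇ FOLLOW(S) = {$, a, d}; in U'::=a R d R (occurrence 1), R is followed by d R with FIRST {d}; in U'::=a R d R (occurrence 2), the suffix after R is empty, so FOLLOW(R) ⊇ FOLLOW(U') = {$, a, d}. Thus FOLLOW(R) = {$, a, d}.
FOLLOW(S): in U::=R U R S, the suffix after S is empty, so FOLLOW(S) ⊇ FOLLOW(U) = {$, a, d}; in R::=U S U, S is followed by U with FIRST {ε, a, d}; in R::=U S U, the suffix after S is nullable, so FOLLOW(S) ⊇ FOLLOW(R) = {$, a, d}. Thus FOLLOW(S) = {$, a, d}.
FOLLOW(U'): in S::=U' d a U' (occurrence 1), U' is followed by d a U' with FIRST {d}; in S::=U' d a U' (occurrence 2), the suffix after U' is empty, so FOLLOW(U') ⊇ FOLLOW(S) = {$, a, d}. Thus FOLLOW(U') = {$, a, d}.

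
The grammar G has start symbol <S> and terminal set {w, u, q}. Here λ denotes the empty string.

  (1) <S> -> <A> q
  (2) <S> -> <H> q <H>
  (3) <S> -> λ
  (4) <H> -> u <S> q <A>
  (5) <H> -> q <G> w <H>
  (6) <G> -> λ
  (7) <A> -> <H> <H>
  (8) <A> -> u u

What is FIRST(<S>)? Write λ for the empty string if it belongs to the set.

FIRST(<H>): from <H>->u <S> q <A> we get {u}; from <H>->q <G> w <H> we get {q}. So FIRST(<H>) = {q, u}.
FIRST(<G>): from <G>->λ we get {λ}. So FIRST(<G>) = {λ}.
FIRST(<A>): from <A>-><H> <H> we get {q, u}; from <A>->u u we get {u}. So FIRST(<A>) = {q, u}.
FIRST(<S>): from <S>-><A> q we get {q, u}; from <S>-><H> q <H> we get {q, u}; from <S>->λ we get {λ}. So FIRST(<S>) = {λ, q, u}.

{λ, q, u}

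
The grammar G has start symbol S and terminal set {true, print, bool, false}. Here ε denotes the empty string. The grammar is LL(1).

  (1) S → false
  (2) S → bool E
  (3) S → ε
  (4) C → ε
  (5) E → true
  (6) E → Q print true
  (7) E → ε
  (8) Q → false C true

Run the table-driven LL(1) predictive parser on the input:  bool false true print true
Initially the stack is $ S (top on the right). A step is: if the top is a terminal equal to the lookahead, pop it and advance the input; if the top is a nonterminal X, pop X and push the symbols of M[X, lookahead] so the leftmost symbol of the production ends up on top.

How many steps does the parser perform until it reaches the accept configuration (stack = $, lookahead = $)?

step 1: stack=$ S  input=bool false true print true $  — expand S → bool E
step 2: stack=$ E bool  input=bool false true print true $  — match bool
step 3: stack=$ E  input=false true print true $  — expand E → Q print true
step 4: stack=$ true print Q  input=false true print true $  — expand Q → false C true
step 5: stack=$ true print true C false  input=false true print true $  — match false
step 6: stack=$ true print true C  input=true print true $  — expand C → ε
step 7: stack=$ true print true  input=true print true $  — match true
step 8: stack=$ true print  input=print true $  — match print
step 9: stack=$ true  input=true $  — match true
Accept reached after 9 steps.

9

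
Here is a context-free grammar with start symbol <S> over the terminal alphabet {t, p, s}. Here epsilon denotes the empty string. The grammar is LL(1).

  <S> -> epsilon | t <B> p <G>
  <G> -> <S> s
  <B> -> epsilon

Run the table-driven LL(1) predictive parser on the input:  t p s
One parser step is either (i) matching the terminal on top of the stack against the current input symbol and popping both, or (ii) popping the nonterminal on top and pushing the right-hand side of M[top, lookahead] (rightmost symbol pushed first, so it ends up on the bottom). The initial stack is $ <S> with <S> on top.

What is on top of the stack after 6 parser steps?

s

step 1: stack=$ <S>  input=t p s $  — expand <S> -> t <B> p <G>
step 2: stack=$ <G> p <B> t  input=t p s $  — match t
step 3: stack=$ <G> p <B>  input=p s $  — expand <B> -> epsilon
step 4: stack=$ <G> p  input=p s $  — match p
step 5: stack=$ <G>  input=s $  — expand <G> -> <S> s
step 6: stack=$ s <S>  input=s $  — expand <S> -> epsilon
Stack after step 6: $ s (top = s).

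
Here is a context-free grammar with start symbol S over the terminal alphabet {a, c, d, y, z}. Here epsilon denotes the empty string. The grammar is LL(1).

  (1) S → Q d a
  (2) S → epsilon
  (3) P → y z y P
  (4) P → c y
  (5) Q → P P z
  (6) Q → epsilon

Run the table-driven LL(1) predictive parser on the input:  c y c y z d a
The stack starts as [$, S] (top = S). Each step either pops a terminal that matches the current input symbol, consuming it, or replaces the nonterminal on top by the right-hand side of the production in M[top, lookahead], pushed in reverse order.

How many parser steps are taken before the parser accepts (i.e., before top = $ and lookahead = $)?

11

      Stack          Input            Action
   1  $ S            c y c y z d a $  expand S → Q d a
   2  $ a d Q        c y c y z d a $  expand Q → P P z
   3  $ a d z P P    c y c y z d a $  expand P → c y
   4  $ a d z P y c  c y c y z d a $  match c
   5  $ a d z P y    y c y z d a $    match y
   6  $ a d z P      c y z d a $      expand P → c y
   7  $ a d z y c    c y z d a $      match c
   8  $ a d z y      y z d a $        match y
   9  $ a d z        z d a $          match z
  10  $ a d          d a $            match d
  11  $ a            a $              match a
Accept reached after 11 steps.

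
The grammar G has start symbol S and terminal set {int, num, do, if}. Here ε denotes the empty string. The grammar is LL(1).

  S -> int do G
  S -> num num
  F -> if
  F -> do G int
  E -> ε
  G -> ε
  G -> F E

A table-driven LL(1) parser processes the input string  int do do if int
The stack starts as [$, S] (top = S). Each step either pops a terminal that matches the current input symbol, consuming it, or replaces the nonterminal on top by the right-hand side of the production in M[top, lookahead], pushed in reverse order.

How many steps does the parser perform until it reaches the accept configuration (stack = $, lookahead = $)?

      Stack         Input               Action
   1  $ S           int do do if int $  expand S -> int do G
   2  $ G do int    int do do if int $  match int
   3  $ G do        do do if int $      match do
   4  $ G           do if int $         expand G -> F E
   5  $ E F         do if int $         expand F -> do G int
   6  $ E int G do  do if int $         match do
   7  $ E int G     if int $            expand G -> F E
   8  $ E int E F   if int $            expand F -> if
   9  $ E int E if  if int $            match if
  10  $ E int E     int $               expand E -> ε
  11  $ E int       int $               match int
  12  $ E           $                   expand E -> ε
Accept reached after 12 steps.

12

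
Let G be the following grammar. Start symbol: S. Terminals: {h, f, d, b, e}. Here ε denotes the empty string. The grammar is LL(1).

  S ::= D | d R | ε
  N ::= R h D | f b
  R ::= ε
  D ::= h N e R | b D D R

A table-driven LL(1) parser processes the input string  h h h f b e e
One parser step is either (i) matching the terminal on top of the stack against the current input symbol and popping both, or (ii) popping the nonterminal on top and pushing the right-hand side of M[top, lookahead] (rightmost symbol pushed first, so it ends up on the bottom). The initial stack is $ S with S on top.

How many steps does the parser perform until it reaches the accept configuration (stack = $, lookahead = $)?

15

step 1: stack=$ S  input=h h h f b e e $  — expand S ::= D
step 2: stack=$ D  input=h h h f b e e $  — expand D ::= h N e R
step 3: stack=$ R e N h  input=h h h f b e e $  — match h
step 4: stack=$ R e N  input=h h f b e e $  — expand N ::= R h D
step 5: stack=$ R e D h R  input=h h f b e e $  — expand R ::= ε
step 6: stack=$ R e D h  input=h h f b e e $  — match h
step 7: stack=$ R e D  input=h f b e e $  — expand D ::= h N e R
step 8: stack=$ R e R e N h  input=h f b e e $  — match h
step 9: stack=$ R e R e N  input=f b e e $  — expand N ::= f b
step 10: stack=$ R e R e b f  input=f b e e $  — match f
step 11: stack=$ R e R e b  input=b e e $  — match b
step 12: stack=$ R e R e  input=e e $  — match e
step 13: stack=$ R e R  input=e $  — expand R ::= ε
step 14: stack=$ R e  input=e $  — match e
step 15: stack=$ R  input=$  — expand R ::= ε
Accept reached after 15 steps.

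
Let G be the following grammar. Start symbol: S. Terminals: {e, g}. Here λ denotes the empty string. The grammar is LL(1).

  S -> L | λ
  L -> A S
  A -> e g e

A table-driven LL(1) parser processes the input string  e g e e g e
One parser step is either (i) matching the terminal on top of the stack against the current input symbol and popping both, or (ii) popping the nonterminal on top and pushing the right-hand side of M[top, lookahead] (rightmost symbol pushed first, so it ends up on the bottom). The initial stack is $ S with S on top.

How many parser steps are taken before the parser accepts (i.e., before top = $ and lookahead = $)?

13

      Stack      Input          Action
   1  $ S        e g e e g e $  expand S -> L
   2  $ L        e g e e g e $  expand L -> A S
   3  $ S A      e g e e g e $  expand A -> e g e
   4  $ S e g e  e g e e g e $  match e
   5  $ S e g    g e e g e $    match g
   6  $ S e      e e g e $      match e
   7  $ S        e g e $        expand S -> L
   8  $ L        e g e $        expand L -> A S
   9  $ S A      e g e $        expand A -> e g e
  10  $ S e g e  e g e $        match e
  11  $ S e g    g e $          match g
  12  $ S e      e $            match e
  13  $ S        $              expand S -> λ
Accept reached after 13 steps.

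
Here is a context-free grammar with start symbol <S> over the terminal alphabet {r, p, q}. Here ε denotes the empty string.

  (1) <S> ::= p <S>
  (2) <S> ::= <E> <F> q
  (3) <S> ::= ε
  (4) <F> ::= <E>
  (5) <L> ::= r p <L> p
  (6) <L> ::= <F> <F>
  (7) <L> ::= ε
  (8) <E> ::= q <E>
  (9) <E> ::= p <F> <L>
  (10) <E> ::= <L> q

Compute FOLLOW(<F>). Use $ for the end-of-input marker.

{p, q, r}

FIRST(<S>): from <S>::=p <S> we get {p}; from <S>::=<E> <F> q we get {p, q, r}; from <S>::=ε we get {ε}. So FIRST(<S>) = {ε, p, q, r}.
FIRST(<F>): from <F>::=<E> we get {p, q, r}. So FIRST(<F>) = {p, q, r}.
FIRST(<L>): from <L>::=r p <L> p we get {r}; from <L>::=<F> <F> we get {p, q, r}; from <L>::=ε we get {ε}. So FIRST(<L>) = {ε, p, q, r}.
FIRST(<E>): from <E>::=q <E> we get {q}; from <E>::=p <F> <L> we get {p}; from <E>::=<L> q we get {p, q, r}. So FIRST(<E>) = {p, q, r}.
FOLLOW(<S>) includes $ since <S> is the start symbol.
FOLLOW(<S>): in <S>::=p <S>, the suffix after <S> is empty (adds nothing new). Thus FOLLOW(<S>) = {$}.
FOLLOW(<F>): in <S>::=<E> <F> q, <F> is followed by q with FIRST {q}; in <L>::=<F> <F> (occurrence 1), <F> is followed by <F> with FIRST {p, q, r}; in <L>::=<F> <F> (occurrence 2), the suffix after <F> is empty, so FOLLOW(<F>) ⊇ FOLLOW(<L>) = {p, q, r}; in <E>::=p <F> <L>, <F> is followed by <L> with FIRST {ε, p, q, r}; in <E>::=p <F> <L>, the suffix after <F> is nullable, so FOLLOW(<F>) ⊇ FOLLOW(<E>) = {p, q, r}. Thus FOLLOW(<F>) = {p, q, r}.
FOLLOW(<E>): in <S>::=<E> <F> q, <E> is followed by <F> q with FIRST {p, q, r}; in <F>::=<E>, the suffix after <E> is empty, so FOLLOW(<E>) ⊇ FOLLOW(<F>) = {p, q, r}; in <E>::=q <E>, the suffix after <E> is empty (adds nothing new). Thus FOLLOW(<E>) = {p, q, r}.
FOLLOW(<L>): in <L>::=r p <L> p, <L> is followed by p with FIRST {p}; in <E>::=p <F> <L>, the suffix after <L> is empty, so FOLLOW(<L>) ⊇ FOLLOW(<E>) = {p, q, r}; in <E>::=<L> q, <L> is followed by q with FIRST {q}. Thus FOLLOW(<L>) = {p, q, r}.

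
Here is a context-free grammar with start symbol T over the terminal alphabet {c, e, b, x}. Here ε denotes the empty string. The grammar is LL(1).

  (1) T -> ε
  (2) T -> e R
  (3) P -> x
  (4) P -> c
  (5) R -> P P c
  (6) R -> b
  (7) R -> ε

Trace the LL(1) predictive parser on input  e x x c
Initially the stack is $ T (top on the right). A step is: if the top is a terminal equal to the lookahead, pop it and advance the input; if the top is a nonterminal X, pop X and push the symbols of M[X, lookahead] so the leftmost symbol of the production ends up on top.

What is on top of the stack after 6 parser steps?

x

     Stack    Input      Action
  1  $ T      e x x c $  expand T -> e R
  2  $ R e    e x x c $  match e
  3  $ R      x x c $    expand R -> P P c
  4  $ c P P  x x c $    expand P -> x
  5  $ c P x  x x c $    match x
  6  $ c P    x c $      expand P -> x
Stack after step 6: $ c x (top = x).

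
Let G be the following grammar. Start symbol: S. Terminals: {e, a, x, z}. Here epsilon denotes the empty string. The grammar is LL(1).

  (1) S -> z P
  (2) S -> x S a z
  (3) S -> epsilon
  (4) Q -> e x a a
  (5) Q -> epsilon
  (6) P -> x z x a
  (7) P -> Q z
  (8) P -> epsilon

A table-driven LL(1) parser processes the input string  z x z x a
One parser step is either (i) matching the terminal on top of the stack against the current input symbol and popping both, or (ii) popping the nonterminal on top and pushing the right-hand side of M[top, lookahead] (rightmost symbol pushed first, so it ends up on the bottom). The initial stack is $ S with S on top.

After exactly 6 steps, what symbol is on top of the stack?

a

step 1: stack=$ S  input=z x z x a $  — expand S -> z P
step 2: stack=$ P z  input=z x z x a $  — match z
step 3: stack=$ P  input=x z x a $  — expand P -> x z x a
step 4: stack=$ a x z x  input=x z x a $  — match x
step 5: stack=$ a x z  input=z x a $  — match z
step 6: stack=$ a x  input=x a $  — match x
Stack after step 6: $ a (top = a).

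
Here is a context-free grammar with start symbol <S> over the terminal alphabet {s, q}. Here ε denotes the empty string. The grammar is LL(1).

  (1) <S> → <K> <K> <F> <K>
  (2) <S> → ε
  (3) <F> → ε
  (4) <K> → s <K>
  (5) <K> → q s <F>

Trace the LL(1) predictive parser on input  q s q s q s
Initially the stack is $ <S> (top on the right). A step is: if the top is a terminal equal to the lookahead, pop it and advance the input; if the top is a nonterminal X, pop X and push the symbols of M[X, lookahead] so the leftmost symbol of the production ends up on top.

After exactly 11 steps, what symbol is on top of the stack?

      Stack                  Input          Action
   1  $ <S>                  q s q s q s $  expand <S> → <K> <K> <F> <K>
   2  $ <K> <F> <K> <K>      q s q s q s $  expand <K> → q s <F>
   3  $ <K> <F> <K> <F> s q  q s q s q s $  match q
   4  $ <K> <F> <K> <F> s    s q s q s $    match s
   5  $ <K> <F> <K> <F>      q s q s $      expand <F> → ε
   6  $ <K> <F> <K>          q s q s $      expand <K> → q s <F>
   7  $ <K> <F> <F> s q      q s q s $      match q
   8  $ <K> <F> <F> s        s q s $        match s
   9  $ <K> <F> <F>          q s $          expand <F> → ε
  10  $ <K> <F>              q s $          expand <F> → ε
  11  $ <K>                  q s $          expand <K> → q s <F>
Stack after step 11: $ <F> s q (top = q).

q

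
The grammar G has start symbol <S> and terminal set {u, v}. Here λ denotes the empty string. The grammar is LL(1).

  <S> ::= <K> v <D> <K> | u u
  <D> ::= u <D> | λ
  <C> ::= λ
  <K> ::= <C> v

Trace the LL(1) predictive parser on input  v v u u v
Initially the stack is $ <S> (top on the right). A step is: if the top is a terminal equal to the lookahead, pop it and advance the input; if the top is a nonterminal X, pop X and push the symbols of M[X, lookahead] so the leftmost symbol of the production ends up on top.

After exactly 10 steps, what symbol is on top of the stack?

<K>

step 1: stack=$ <S>  input=v v u u v $  — expand <S> ::= <K> v <D> <K>
step 2: stack=$ <K> <D> v <K>  input=v v u u v $  — expand <K> ::= <C> v
step 3: stack=$ <K> <D> v v <C>  input=v v u u v $  — expand <C> ::= λ
step 4: stack=$ <K> <D> v v  input=v v u u v $  — match v
step 5: stack=$ <K> <D> v  input=v u u v $  — match v
step 6: stack=$ <K> <D>  input=u u v $  — expand <D> ::= u <D>
step 7: stack=$ <K> <D> u  input=u u v $  — match u
step 8: stack=$ <K> <D>  input=u v $  — expand <D> ::= u <D>
step 9: stack=$ <K> <D> u  input=u v $  — match u
step 10: stack=$ <K> <D>  input=v $  — expand <D> ::= λ
Stack after step 10: $ <K> (top = <K>).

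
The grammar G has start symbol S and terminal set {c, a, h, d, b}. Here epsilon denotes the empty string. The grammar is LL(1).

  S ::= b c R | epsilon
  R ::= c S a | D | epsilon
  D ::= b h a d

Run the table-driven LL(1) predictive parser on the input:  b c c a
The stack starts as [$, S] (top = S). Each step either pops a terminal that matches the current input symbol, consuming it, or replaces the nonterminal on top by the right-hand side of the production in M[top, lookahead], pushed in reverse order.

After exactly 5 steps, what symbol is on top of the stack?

     Stack    Input      Action
  1  $ S      b c c a $  expand S ::= b c R
  2  $ R c b  b c c a $  match b
  3  $ R c    c c a $    match c
  4  $ R      c a $      expand R ::= c S a
  5  $ a S c  c a $      match c
Stack after step 5: $ a S (top = S).

S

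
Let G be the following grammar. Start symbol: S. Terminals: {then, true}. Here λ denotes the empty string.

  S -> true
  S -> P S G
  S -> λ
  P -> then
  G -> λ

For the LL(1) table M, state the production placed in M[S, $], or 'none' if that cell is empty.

S -> λ

FIRST(P) = {then}
FIRST(G) = {λ}
FIRST(S) = {λ, then, true}  (via P S G)
FOLLOW(S) includes $ since S is the start symbol.
FOLLOW(S): in S->P S G, S is followed by G with FIRST {λ}; in S->P S G, the suffix after S is nullable (adds nothing new). Thus FOLLOW(S) = {$}.
For S -> true: FIRST(true) = {true}, so it goes in M[S, t] for t ∈ {true}.
For S -> P S G: FIRST(P S G) = {then}, so it goes in M[S, t] for t ∈ {then}.
For S -> λ: FIRST(λ) = {λ}, so it goes in M[S, t] for t ∈ {}; since λ ∈ FIRST, also for every t ∈ FOLLOW(S) = {$}.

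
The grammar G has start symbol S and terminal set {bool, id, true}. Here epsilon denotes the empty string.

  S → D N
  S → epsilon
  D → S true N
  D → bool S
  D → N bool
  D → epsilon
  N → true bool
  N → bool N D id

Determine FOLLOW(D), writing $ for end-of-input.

{bool, id, true}

FIRST(N) = {bool, true}
FIRST(S) = {epsilon, bool, true}  (via D N)
FIRST(D) = {epsilon, bool, true}  (via S true N, N bool)
FOLLOW(S) includes $ since S is the start symbol.
FOLLOW(D): in S→D N, D is followed by N with FIRST {bool, true}; in N→bool N D id, D is followed by id with FIRST {id}. Thus FOLLOW(D) = {bool, id, true}.
FOLLOW(S): in D→S true N, S is followed by true N with FIRST {true}; in D→bool S, the suffix after S is empty, so FOLLOW(S) ⊇ FOLLOW(D) = {bool, id, true}. Thus FOLLOW(S) = {$, bool, id, true}.
FOLLOW(N): in S→D N, the suffix after N is empty, so FOLLOW(N) ⊇ FOLLOW(S) = {$, bool, id, true}; in D→S true N, the suffix after N is empty, so FOLLOW(N) ⊇ FOLLOW(D) = {bool, id, true}; in D→N bool, N is followed by bool with FIRST {bool}; in N→bool N D id, N is followed by D id with FIRST {bool, id, true}. Thus FOLLOW(N) = {$, bool, id, true}.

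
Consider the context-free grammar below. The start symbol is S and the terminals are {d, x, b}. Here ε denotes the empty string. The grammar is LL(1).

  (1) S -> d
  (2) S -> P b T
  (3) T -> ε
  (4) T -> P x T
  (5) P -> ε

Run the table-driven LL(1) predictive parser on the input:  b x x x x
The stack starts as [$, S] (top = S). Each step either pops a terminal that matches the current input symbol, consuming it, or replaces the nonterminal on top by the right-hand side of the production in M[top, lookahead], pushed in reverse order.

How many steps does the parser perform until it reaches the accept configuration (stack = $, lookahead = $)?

16

      Stack    Input        Action
   1  $ S      b x x x x $  expand S -> P b T
   2  $ T b P  b x x x x $  expand P -> ε
   3  $ T b    b x x x x $  match b
   4  $ T      x x x x $    expand T -> P x T
   5  $ T x P  x x x x $    expand P -> ε
   6  $ T x    x x x x $    match x
   7  $ T      x x x $      expand T -> P x T
   8  $ T x P  x x x $      expand P -> ε
   9  $ T x    x x x $      match x
  10  $ T      x x $        expand T -> P x T
  11  $ T x P  x x $        expand P -> ε
  12  $ T x    x x $        match x
  13  $ T      x $          expand T -> P x T
  14  $ T x P  x $          expand P -> ε
  15  $ T x    x $          match x
  16  $ T      $            expand T -> ε
Accept reached after 16 steps.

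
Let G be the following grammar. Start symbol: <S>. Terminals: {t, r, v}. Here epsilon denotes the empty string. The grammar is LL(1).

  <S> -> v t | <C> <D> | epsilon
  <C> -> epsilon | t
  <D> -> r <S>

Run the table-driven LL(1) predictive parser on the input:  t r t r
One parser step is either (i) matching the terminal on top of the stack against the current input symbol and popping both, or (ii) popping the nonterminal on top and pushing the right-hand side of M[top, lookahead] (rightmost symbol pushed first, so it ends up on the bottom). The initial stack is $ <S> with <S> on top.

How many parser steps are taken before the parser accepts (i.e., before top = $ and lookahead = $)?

11

step 1: stack=$ <S>  input=t r t r $  — expand <S> -> <C> <D>
step 2: stack=$ <D> <C>  input=t r t r $  — expand <C> -> t
step 3: stack=$ <D> t  input=t r t r $  — match t
step 4: stack=$ <D>  input=r t r $  — expand <D> -> r <S>
step 5: stack=$ <S> r  input=r t r $  — match r
step 6: stack=$ <S>  input=t r $  — expand <S> -> <C> <D>
step 7: stack=$ <D> <C>  input=t r $  — expand <C> -> t
step 8: stack=$ <D> t  input=t r $  — match t
step 9: stack=$ <D>  input=r $  — expand <D> -> r <S>
step 10: stack=$ <S> r  input=r $  — match r
step 11: stack=$ <S>  input=$  — expand <S> -> epsilon
Accept reached after 11 steps.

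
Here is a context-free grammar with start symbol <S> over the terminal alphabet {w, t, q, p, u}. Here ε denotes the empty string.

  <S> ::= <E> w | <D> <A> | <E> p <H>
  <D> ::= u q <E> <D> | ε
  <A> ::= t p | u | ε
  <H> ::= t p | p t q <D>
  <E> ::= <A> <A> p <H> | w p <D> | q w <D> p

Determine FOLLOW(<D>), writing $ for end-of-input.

{$, p, t, u, w}

FIRST(<D>) = {ε, u}
FIRST(<A>) = {ε, t, u}
FIRST(<H>) = {p, t}
FIRST(<E>) = {p, q, t, u, w}  (via <A> <A> p <H>)
FIRST(<S>) = {ε, p, q, t, u, w}  (via <E> w, <D> <A>, <E> p <H>)
FOLLOW(<S>) includes $ since <S> is the start symbol.
FOLLOW(<S>): <S> appears on no right-hand side. Thus FOLLOW(<S>) = {$}.
FOLLOW(<A>): in <S>::=<D> <A>, the suffix after <A> is empty, so FOLLOW(<A>) ⊇ FOLLOW(<S>) = {$}; in <E>::=<A> <A> p <H> (occurrence 1), <A> is followed by <A> p <H> with FIRST {p, t, u}; in <E>::=<A> <A> p <H> (occurrence 2), <A> is followed by p <H> with FIRST {p}. Thus FOLLOW(<A>) = {$, p, t, u}.
FOLLOW(<D>): in <S>::=<D> <A>, <D> is followed by <A> with FIRST {ε, t, u}; in <S>::=<D> <A>, the suffix after <D> is nullable, so FOLLOW(<D>) ⊇ FOLLOW(<S>) = {$}; in <D>::=u q <E> <D>, the suffix after <D> is empty (adds nothing new); in <H>::=p t q <D>, the suffix after <D> is empty, so FOLLOW(<D>) ⊇ FOLLOW(<H>) = {$, p, t, u, w}; in <E>::=w p <D>, the suffix after <D> is empty, so FOLLOW(<D>) ⊇ FOLLOW(<E>) = {$, p, t, u, w}; in <E>::=q w <D> p, <D> is followed by p with FIRST {p}. Thus FOLLOW(<D>) = {$, p, t, u, w}.
FOLLOW(<E>): in <S>::=<E> w, <E> is followed by w with FIRST {w}; in <S>::=<E> p <H>, <E> is followed by p <H> with FIRST {p}; in <D>::=u q <E> <D>, <E> is followed by <D> with FIRST {ε, u}; in <D>::=u q <E> <D>, the suffix after <E> is nullable, so FOLLOW(<E>) ⊇ FOLLOW(<D>) = {$, p, t, u, w}. Thus FOLLOW(<E>) = {$, p, t, u, w}.
FOLLOW(<H>): in <S>::=<E> p <H>, the suffix after <H> is empty, so FOLLOW(<H>) ⊇ FOLLOW(<S>) = {$}; in <E>::=<A> <A> p <H>, the suffix after <H> is empty, so FOLLOW(<H>) ⊇ FOLLOW(<E>) = {$, p, t, u, w}. Thus FOLLOW(<H>) = {$, p, t, u, w}.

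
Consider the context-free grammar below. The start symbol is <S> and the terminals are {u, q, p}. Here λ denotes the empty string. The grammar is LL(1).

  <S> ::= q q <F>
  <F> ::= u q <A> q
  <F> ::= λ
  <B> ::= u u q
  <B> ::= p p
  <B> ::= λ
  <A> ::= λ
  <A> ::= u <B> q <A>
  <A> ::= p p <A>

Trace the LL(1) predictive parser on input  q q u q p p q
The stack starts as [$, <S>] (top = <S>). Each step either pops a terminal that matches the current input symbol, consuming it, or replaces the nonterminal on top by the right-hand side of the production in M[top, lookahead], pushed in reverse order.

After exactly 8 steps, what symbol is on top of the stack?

p

step 1: stack=$ <S>  input=q q u q p p q $  — expand <S> ::= q q <F>
step 2: stack=$ <F> q q  input=q q u q p p q $  — match q
step 3: stack=$ <F> q  input=q u q p p q $  — match q
step 4: stack=$ <F>  input=u q p p q $  — expand <F> ::= u q <A> q
step 5: stack=$ q <A> q u  input=u q p p q $  — match u
step 6: stack=$ q <A> q  input=q p p q $  — match q
step 7: stack=$ q <A>  input=p p q $  — expand <A> ::= p p <A>
step 8: stack=$ q <A> p p  input=p p q $  — match p
Stack after step 8: $ q <A> p (top = p).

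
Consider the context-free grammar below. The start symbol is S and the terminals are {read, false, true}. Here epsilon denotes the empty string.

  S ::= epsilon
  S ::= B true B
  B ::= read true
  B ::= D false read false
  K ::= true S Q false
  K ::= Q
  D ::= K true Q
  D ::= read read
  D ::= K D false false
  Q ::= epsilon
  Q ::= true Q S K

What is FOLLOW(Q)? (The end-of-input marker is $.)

{false, read, true}

FIRST(Q): from Q::=epsilon we get {epsilon}; from Q::=true Q S K we get {true}. So FIRST(Q) = {epsilon, true}.
FIRST(K): from K::=true S Q false we get {true}; from K::=Q we get {epsilon, true}. So FIRST(K) = {epsilon, true}.
FIRST(D): from D::=K true Q we get {true}; from D::=read read we get {read}; from D::=K D false false we get {read, true}. So FIRST(D) = {read, true}.
FIRST(B): from B::=read true we get {read}; from B::=D false read false we get {read, true}. So FIRST(B) = {read, true}.
FIRST(S): from S::=epsilon we get {epsilon}; from S::=B true B we get {read, true}. So FIRST(S) = {epsilon, read, true}.
FOLLOW(S) includes $ since S is the start symbol.
FOLLOW(D): in B::=D false read false, D is followed by false read false with FIRST {false}; in D::=K D false false, D is followed by false false with FIRST {false}. Thus FOLLOW(D) = {false}.
FOLLOW(S): in K::=true S Q false, S is followed by Q false with FIRST {false, true}; in Q::=true Q S K, S is followed by K with FIRST {epsilon, true}; in Q::=true Q S K, the suffix after S is nullable, so FOLLOW(S) ⊇ FOLLOW(Q) = {false, read, true}. Thus FOLLOW(S) = {$, false, read, true}.
FOLLOW(B): in S::=B true B (occurrence 1), B is followed by true B with FIRST {true}; in S::=B true B (occurrence 2), the suffix after B is empty, so FOLLOW(B) ⊇ FOLLOW(S) = {$, false, read, true}. Thus FOLLOW(B) = {$, false, read, true}.
FOLLOW(K): in D::=K true Q, K is followed by true Q with FIRST {true}; in D::=K D false false, K is followed by D false false with FIRST {read, true}; in Q::=true Q S K, the suffix after K is empty, so FOLLOW(K) ⊇ FOLLOW(Q) = {false, read, true}. Thus FOLLOW(K) = {false, read, true}.
FOLLOW(Q): in K::=true S Q false, Q is followed by false with FIRST {false}; in K::=Q, the suffix after Q is empty, so FOLLOW(Q) ⊇ FOLLOW(K) = {false, read, true}; in D::=K true Q, the suffix after Q is empty, so FOLLOW(Q) ⊇ FOLLOW(D) = {false}; in Q::=true Q S K, Q is followed by S K with FIRST {epsilon, read, true}; in Q::=true Q S K, the suffix after Q is nullable (adds nothing new). Thus FOLLOW(Q) = {false, read, true}.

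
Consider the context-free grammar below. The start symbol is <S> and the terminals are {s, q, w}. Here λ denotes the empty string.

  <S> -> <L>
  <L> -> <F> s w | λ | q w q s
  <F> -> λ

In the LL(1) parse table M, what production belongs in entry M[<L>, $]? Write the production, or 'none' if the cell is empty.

<L> -> λ

FIRST(<F>): from <F>->λ we get {λ}. So FIRST(<F>) = {λ}.
FIRST(<L>): from <L>-><F> s w we get {s}; from <L>->λ we get {λ}; from <L>->q w q s we get {q}. So FIRST(<L>) = {λ, q, s}.
FIRST(<S>): from <S>-><L> we get {λ, q, s}. So FIRST(<S>) = {λ, q, s}.
FOLLOW(<S>) includes $ since <S> is the start symbol.
FOLLOW(<S>): <S> appears on no right-hand side. Thus FOLLOW(<S>) = {$}.
FOLLOW(<L>): in <S>-><L>, the suffix after <L> is empty, so FOLLOW(<L>) ⊇ FOLLOW(<S>) = {$}. Thus FOLLOW(<L>) = {$}.
For <L> -> <F> s w: FIRST(<F> s w) = {s}, so it goes in M[<L>, t] for t ∈ {s}.
For <L> -> λ: FIRST(λ) = {λ}, so it goes in M[<L>, t] for t ∈ {}; since λ ∈ FIRST, also for every t ∈ FOLLOW(<L>) = {$}.
For <L> -> q w q s: FIRST(q w q s) = {q}, so it goes in M[<L>, t] for t ∈ {q}.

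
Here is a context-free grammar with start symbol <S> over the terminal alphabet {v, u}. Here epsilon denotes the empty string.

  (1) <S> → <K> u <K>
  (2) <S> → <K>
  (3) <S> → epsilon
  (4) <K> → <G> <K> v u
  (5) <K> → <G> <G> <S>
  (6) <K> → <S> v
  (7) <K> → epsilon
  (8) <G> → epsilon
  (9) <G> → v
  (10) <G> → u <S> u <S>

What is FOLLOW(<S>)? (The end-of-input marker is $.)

FIRST(<G>): from <G>→epsilon we get {epsilon}; from <G>→v we get {v}; from <G>→u <S> u <S> we get {u}. So FIRST(<G>) = {epsilon, u, v}.
FIRST(<S>): from <S>→<K> u <K> we get {u, v}; from <S>→<K> we get {epsilon, u, v}; from <S>→epsilon we get {epsilon}. So FIRST(<S>) = {epsilon, u, v}.
FIRST(<K>): from <K>→<G> <K> v u we get {u, v}; from <K>→<G> <G> <S> we get {epsilon, u, v}; from <K>→<S> v we get {u, v}; from <K>→epsilon we get {epsilon}. So FIRST(<K>) = {epsilon, u, v}.
FOLLOW(<S>) includes $ since <S> is the start symbol.
FOLLOW(<S>): in <K>→<G> <G> <S>, the suffix after <S> is empty, so FOLLOW(<S>) ⊇ FOLLOW(<K>) = {$, u, v}; in <K>→<S> v, <S> is followed by v with FIRST {v}; in <G>→u <S> u <S> (occurrence 1), <S> is followed by u <S> with FIRST {u}; in <G>→u <S> u <S> (occurrence 2), the suffix after <S> is empty, so FOLLOW(<S>) ⊇ FOLLOW(<G>) = {$, u, v}. Thus FOLLOW(<S>) = {$, u, v}.
FOLLOW(<K>): in <S>→<K> u <K> (occurrence 1), <K> is followed by u <K> with FIRST {u}; in <S>→<K> u <K> (occurrence 2), the suffix after <K> is empty, so FOLLOW(<K>) ⊇ FOLLOW(<S>) = {$, u, v}; in <S>→<K>, the suffix after <K> is empty, so FOLLOW(<K>) ⊇ FOLLOW(<S>) = {$, u, v}; in <K>→<G> <K> v u, <K> is followed by v u with FIRST {v}. Thus FOLLOW(<K>) = {$, u, v}.
FOLLOW(<G>): in <K>→<G> <K> v u, <G> is followed by <K> v u with FIRST {u, v}; in <K>→<G> <G> <S> (occurrence 1), <G> is followed by <G> <S> with FIRST {epsilon, u, v}; in <K>→<G> <G> <S> (occurrence 1), the suffix after <G> is nullable, so FOLLOW(<G>) ⊇ FOLLOW(<K>) = {$, u, v}; in <K>→<G> <G> <S> (occurrence 2), <G> is followed by <S> with FIRST {epsilon, u, v}; in <K>→<G> <G> <S> (occurrence 2), the suffix after <G> is nullable, so FOLLOW(<G>) ⊇ FOLLOW(<K>) = {$, u, v}. Thus FOLLOW(<G>) = {$, u, v}.

{$, u, v}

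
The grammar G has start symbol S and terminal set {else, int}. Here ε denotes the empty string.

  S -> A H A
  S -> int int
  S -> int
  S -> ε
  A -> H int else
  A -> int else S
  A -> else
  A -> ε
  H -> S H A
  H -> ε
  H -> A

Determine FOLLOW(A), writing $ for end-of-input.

{$, else, int}

FIRST(S): from S->A H A we get {ε, else, int}; from S->int int we get {int}; from S->int we get {int}; from S->ε we get {ε}. So FIRST(S) = {ε, else, int}.
FIRST(A): from A->H int else we get {else, int}; from A->int else S we get {int}; from A->else we get {else}; from A->ε we get {ε}. So FIRST(A) = {ε, else, int}.
FIRST(H): from H->S H A we get {ε, else, int}; from H->ε we get {ε}; from H->A we get {ε, else, int}. So FIRST(H) = {ε, else, int}.
FOLLOW(S) includes $ since S is the start symbol.
FOLLOW(S): in A->int else S, the suffix after S is empty, so FOLLOW(S) ⊇ FOLLOW(A) = {$, else, int}; in H->S H A, S is followed by H A with FIRST {ε, else, int}; in H->S H A, the suffix after S is nullable, so FOLLOW(S) ⊇ FOLLOW(H) = {$, else, int}. Thus FOLLOW(S) = {$, else, int}.
FOLLOW(H): in S->A H A, H is followed by A with FIRST {ε, else, int}; in S->A H A, the suffix after H is nullable, so FOLLOW(H) ⊇ FOLLOW(S) = {$, else, int}; in A->H int else, H is followed by int else with FIRST {int}; in H->S H A, H is followed by A with FIRST {ε, else, int}; in H->S H A, the suffix after H is nullable (adds nothing new). Thus FOLLOW(H) = {$, else, int}.
FOLLOW(A): in S->A H A (occurrence 1), A is followed by H A with FIRST {ε, else, int}; in S->A H A (occurrence 1), the suffix after A is nullable, so FOLLOW(A) ⊇ FOLLOW(S) = {$, else, int}; in S->A H A (occurrence 2), the suffix after A is empty, so FOLLOW(A) ⊇ FOLLOW(S) = {$, else, int}; in H->S H A, the suffix after A is empty, so FOLLOW(A) ⊇ FOLLOW(H) = {$, else, int}; in H->A, the suffix after A is empty, so FOLLOW(A) ⊇ FOLLOW(H) = {$, else, int}. Thus FOLLOW(A) = {$, else, int}.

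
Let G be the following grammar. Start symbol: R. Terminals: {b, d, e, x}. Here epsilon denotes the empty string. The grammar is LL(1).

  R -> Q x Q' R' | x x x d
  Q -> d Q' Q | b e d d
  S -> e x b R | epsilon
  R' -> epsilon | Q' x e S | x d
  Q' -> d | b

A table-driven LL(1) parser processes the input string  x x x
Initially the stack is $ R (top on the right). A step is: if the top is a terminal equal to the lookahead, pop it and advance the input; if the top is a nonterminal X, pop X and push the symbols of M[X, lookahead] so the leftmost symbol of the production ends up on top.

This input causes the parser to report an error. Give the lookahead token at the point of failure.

     Stack      Input    Action
  1  $ R        x x x $  expand R -> x x x d
  2  $ d x x x  x x x $  match x
  3  $ d x x    x x $    match x
  4  $ d x      x $      match x
  5  $ d        $        error: top is terminal d but lookahead is $

$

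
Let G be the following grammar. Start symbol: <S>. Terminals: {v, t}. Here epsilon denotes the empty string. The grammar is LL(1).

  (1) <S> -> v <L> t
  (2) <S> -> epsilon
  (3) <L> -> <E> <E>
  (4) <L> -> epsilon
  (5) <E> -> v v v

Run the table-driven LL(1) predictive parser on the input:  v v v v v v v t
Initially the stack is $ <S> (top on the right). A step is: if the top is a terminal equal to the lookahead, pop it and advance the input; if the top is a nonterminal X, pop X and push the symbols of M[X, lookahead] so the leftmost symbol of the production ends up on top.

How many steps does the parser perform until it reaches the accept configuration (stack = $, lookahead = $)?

12

      Stack          Input              Action
   1  $ <S>          v v v v v v v t $  expand <S> -> v <L> t
   2  $ t <L> v      v v v v v v v t $  match v
   3  $ t <L>        v v v v v v t $    expand <L> -> <E> <E>
   4  $ t <E> <E>    v v v v v v t $    expand <E> -> v v v
   5  $ t <E> v v v  v v v v v v t $    match v
   6  $ t <E> v v    v v v v v t $      match v
   7  $ t <E> v      v v v v t $        match v
   8  $ t <E>        v v v t $          expand <E> -> v v v
   9  $ t v v v      v v v t $          match v
  10  $ t v v        v v t $            match v
  11  $ t v          v t $              match v
  12  $ t            t $                match t
Accept reached after 12 steps.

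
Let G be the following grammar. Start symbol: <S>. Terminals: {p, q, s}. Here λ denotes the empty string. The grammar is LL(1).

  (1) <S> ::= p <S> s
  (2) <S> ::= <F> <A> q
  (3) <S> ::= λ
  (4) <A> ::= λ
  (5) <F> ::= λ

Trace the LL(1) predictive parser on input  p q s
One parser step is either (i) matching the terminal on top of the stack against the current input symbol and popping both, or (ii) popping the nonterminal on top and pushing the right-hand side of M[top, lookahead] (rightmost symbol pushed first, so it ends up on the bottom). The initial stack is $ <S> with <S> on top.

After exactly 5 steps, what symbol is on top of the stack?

q

step 1: stack=$ <S>  input=p q s $  — expand <S> ::= p <S> s
step 2: stack=$ s <S> p  input=p q s $  — match p
step 3: stack=$ s <S>  input=q s $  — expand <S> ::= <F> <A> q
step 4: stack=$ s q <A> <F>  input=q s $  — expand <F> ::= λ
step 5: stack=$ s q <A>  input=q s $  — expand <A> ::= λ
Stack after step 5: $ s q (top = q).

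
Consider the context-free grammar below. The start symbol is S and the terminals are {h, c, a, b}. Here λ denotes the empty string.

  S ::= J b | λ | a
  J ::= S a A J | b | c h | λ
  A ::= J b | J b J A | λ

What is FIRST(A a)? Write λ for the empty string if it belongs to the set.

FIRST(S) = {λ, a, b, c}  (via J b)
FIRST(J) = {λ, a, b, c}  (via S a A J)
FIRST(A) = {λ, a, b, c}  (via J b, J b J A)
FIRST(A a): take FIRST of each symbol in turn, carrying on past any symbol whose FIRST contains λ; result {a, b, c}.

{a, b, c}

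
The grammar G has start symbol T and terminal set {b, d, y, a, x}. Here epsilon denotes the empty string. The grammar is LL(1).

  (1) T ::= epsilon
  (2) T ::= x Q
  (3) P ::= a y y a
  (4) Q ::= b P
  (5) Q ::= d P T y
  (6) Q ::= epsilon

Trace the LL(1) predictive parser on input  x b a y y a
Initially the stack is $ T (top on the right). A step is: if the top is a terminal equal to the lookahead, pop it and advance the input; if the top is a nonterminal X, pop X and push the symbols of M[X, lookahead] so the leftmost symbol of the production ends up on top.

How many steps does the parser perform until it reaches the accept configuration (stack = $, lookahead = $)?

     Stack      Input          Action
  1  $ T        x b a y y a $  expand T ::= x Q
  2  $ Q x      x b a y y a $  match x
  3  $ Q        b a y y a $    expand Q ::= b P
  4  $ P b      b a y y a $    match b
  5  $ P        a y y a $      expand P ::= a y y a
  6  $ a y y a  a y y a $      match a
  7  $ a y y    y y a $        match y
  8  $ a y      y a $          match y
  9  $ a        a $            match a
Accept reached after 9 steps.

9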